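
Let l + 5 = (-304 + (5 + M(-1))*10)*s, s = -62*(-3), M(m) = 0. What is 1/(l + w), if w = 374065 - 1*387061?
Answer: -1/60245 ≈ -1.6599e-5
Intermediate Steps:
s = 186
w = -12996 (w = 374065 - 387061 = -12996)
l = -47249 (l = -5 + (-304 + (5 + 0)*10)*186 = -5 + (-304 + 5*10)*186 = -5 + (-304 + 50)*186 = -5 - 254*186 = -5 - 47244 = -47249)
1/(l + w) = 1/(-47249 - 12996) = 1/(-60245) = -1/60245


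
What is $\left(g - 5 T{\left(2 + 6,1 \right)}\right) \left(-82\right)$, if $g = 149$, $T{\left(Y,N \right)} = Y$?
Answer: $-8938$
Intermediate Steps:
$\left(g - 5 T{\left(2 + 6,1 \right)}\right) \left(-82\right) = \left(149 + \left(- 5 \left(2 + 6\right) + 0\right)\right) \left(-82\right) = \left(149 + \left(\left(-5\right) 8 + 0\right)\right) \left(-82\right) = \left(149 + \left(-40 + 0\right)\right) \left(-82\right) = \left(149 - 40\right) \left(-82\right) = 109 \left(-82\right) = -8938$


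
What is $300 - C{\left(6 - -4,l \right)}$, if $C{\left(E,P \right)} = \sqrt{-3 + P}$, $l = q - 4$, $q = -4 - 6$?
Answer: $300 - i \sqrt{17} \approx 300.0 - 4.1231 i$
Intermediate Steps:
$q = -10$ ($q = -4 - 6 = -10$)
$l = -14$ ($l = -10 - 4 = -14$)
$300 - C{\left(6 - -4,l \right)} = 300 - \sqrt{-3 - 14} = 300 - \sqrt{-17} = 300 - i \sqrt{17}$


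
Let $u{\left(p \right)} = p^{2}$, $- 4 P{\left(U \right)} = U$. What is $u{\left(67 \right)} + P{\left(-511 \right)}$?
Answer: $\frac{18467}{4} \approx 4616.8$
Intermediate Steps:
$P{\left(U \right)} = - \frac{U}{4}$
$u{\left(67 \right)} + P{\left(-511 \right)} = 67^{2} - - \frac{511}{4} = 4489 + \frac{511}{4} = \frac{18467}{4}$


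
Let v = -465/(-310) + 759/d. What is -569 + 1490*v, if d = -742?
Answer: 52631/371 ≈ 141.86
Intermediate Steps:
v = 177/371 (v = -465/(-310) + 759/(-742) = -465*(-1/310) + 759*(-1/742) = 3/2 - 759/742 = 177/371 ≈ 0.47709)
-569 + 1490*v = -569 + 1490*(177/371) = -569 + 263730/371 = 52631/371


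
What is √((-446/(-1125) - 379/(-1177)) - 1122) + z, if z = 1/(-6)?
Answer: -⅙ + I*√8737559150705/88275 ≈ -0.16667 + 33.486*I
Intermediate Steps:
z = -⅙ ≈ -0.16667
√((-446/(-1125) - 379/(-1177)) - 1122) + z = √((-446/(-1125) - 379/(-1177)) - 1122) - ⅙ = √((-446*(-1/1125) - 379*(-1/1177)) - 1122) - ⅙ = √((446/1125 + 379/1177) - 1122) - ⅙ = √(951317/1324125 - 1122) - ⅙ = √(-1484716933/1324125) - ⅙ = I*√8737559150705/88275 - ⅙ = -⅙ + I*√8737559150705/88275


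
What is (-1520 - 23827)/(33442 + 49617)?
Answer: -25347/83059 ≈ -0.30517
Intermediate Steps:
(-1520 - 23827)/(33442 + 49617) = -25347/83059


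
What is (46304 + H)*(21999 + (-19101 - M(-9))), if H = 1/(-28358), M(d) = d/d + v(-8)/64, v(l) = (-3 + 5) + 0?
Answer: 121727273900193/907456 ≈ 1.3414e+8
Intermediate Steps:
v(l) = 2 (v(l) = 2 + 0 = 2)
M(d) = 33/32 (M(d) = d/d + 2/64 = 1 + 2*(1/64) = 1 + 1/32 = 33/32)
H = -1/28358 ≈ -3.5263e-5
(46304 + H)*(21999 + (-19101 - M(-9))) = (46304 - 1/28358)*(21999 + (-19101 - 1*33/32)) = 1313088831*(21999 + (-19101 - 33/32))/28358 = 1313088831*(21999 - 611265/32)/28358 = (1313088831/28358)*(92703/32) = 121727273900193/907456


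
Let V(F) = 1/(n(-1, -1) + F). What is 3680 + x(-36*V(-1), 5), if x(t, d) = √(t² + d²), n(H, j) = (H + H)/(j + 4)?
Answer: 3680 + √12289/5 ≈ 3702.2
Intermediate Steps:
n(H, j) = 2*H/(4 + j) (n(H, j) = (2*H)/(4 + j) = 2*H/(4 + j))
V(F) = 1/(-⅔ + F) (V(F) = 1/(2*(-1)/(4 - 1) + F) = 1/(2*(-1)/3 + F) = 1/(2*(-1)*(⅓) + F) = 1/(-⅔ + F))
x(t, d) = √(d² + t²)
3680 + x(-36*V(-1), 5) = 3680 + √(5² + (-108/(-2 + 3*(-1)))²) = 3680 + √(25 + (-108/(-2 - 3))²) = 3680 + √(25 + (-108/(-5))²) = 3680 + √(25 + (-108*(-1)/5)²) = 3680 + √(25 + (-36*(-⅗))²) = 3680 + √(25 + (108/5)²) = 3680 + √(25 + 11664/25) = 3680 + √(12289/25) = 3680 + √12289/5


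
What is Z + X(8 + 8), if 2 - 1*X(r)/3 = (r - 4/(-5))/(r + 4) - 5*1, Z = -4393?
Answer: -109363/25 ≈ -4374.5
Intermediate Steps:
X(r) = 21 - 3*(4/5 + r)/(4 + r) (X(r) = 6 - 3*((r - 4/(-5))/(r + 4) - 5*1) = 6 - 3*((r - 4*(-1/5))/(4 + r) - 5) = 6 - 3*((r + 4/5)/(4 + r) - 5) = 6 - 3*((4/5 + r)/(4 + r) - 5) = 6 - 3*(-5 + (4/5 + r)/(4 + r)) = 6 + (15 - 3*(4/5 + r)/(4 + r)) = 21 - 3*(4/5 + r)/(4 + r))
Z + X(8 + 8) = -4393 + 6*(68 + 15*(8 + 8))/(5*(4 + (8 + 8))) = -4393 + 6*(68 + 15*16)/(5*(4 + 16)) = -4393 + (6/5)*(68 + 240)/20 = -4393 + (6/5)*(1/20)*308 = -4393 + 462/25 = -109363/25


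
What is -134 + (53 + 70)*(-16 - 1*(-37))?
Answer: 2449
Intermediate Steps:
-134 + (53 + 70)*(-16 - 1*(-37)) = -134 + 123*(-16 + 37) = -134 + 123*21 = -134 + 2583 = 2449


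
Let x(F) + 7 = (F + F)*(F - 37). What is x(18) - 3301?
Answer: -3992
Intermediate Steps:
x(F) = -7 + 2*F*(-37 + F) (x(F) = -7 + (F + F)*(F - 37) = -7 + (2*F)*(-37 + F) = -7 + 2*F*(-37 + F))
x(18) - 3301 = (-7 - 74*18 + 2*18²) - 3301 = (-7 - 1332 + 2*324) - 3301 = (-7 - 1332 + 648) - 3301 = -691 - 3301 = -3992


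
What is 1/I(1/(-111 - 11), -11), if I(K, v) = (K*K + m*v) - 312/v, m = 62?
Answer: -163724/107015949 ≈ -0.0015299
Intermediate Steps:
I(K, v) = K² - 312/v + 62*v (I(K, v) = (K*K + 62*v) - 312/v = (K² + 62*v) - 312/v = K² - 312/v + 62*v)
1/I(1/(-111 - 11), -11) = 1/((1/(-111 - 11))² - 312/(-11) + 62*(-11)) = 1/((1/(-122))² - 312*(-1/11) - 682) = 1/((-1/122)² + 312/11 - 682) = 1/(1/14884 + 312/11 - 682) = 1/(-107015949/163724) = -163724/107015949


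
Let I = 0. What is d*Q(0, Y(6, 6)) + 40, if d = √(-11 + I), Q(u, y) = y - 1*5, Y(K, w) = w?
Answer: 40 + I*√11 ≈ 40.0 + 3.3166*I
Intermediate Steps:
Q(u, y) = -5 + y (Q(u, y) = y - 5 = -5 + y)
d = I*√11 (d = √(-11 + 0) = √(-11) = I*√11 ≈ 3.3166*I)
d*Q(0, Y(6, 6)) + 40 = (I*√11)*(-5 + 6) + 40 = (I*√11)*1 + 40 = I*√11 + 40 = 40 + I*√11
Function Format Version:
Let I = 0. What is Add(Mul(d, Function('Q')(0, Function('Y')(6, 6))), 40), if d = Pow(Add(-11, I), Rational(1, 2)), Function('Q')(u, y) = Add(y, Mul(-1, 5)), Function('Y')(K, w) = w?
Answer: Add(40, Mul(I, Pow(11, Rational(1, 2)))) ≈ Add(40.000, Mul(3.3166, I))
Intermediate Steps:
Function('Q')(u, y) = Add(-5, y) (Function('Q')(u, y) = Add(y, -5) = Add(-5, y))
d = Mul(I, Pow(11, Rational(1, 2))) (d = Pow(Add(-11, 0), Rational(1, 2)) = Pow(-11, Rational(1, 2)) = Mul(I, Pow(11, Rational(1, 2))) ≈ Mul(3.3166, I))
Add(Mul(d, Function('Q')(0, Function('Y')(6, 6))), 40) = Add(Mul(Mul(I, Pow(11, Rational(1, 2))), Add(-5, 6)), 40) = Add(Mul(Mul(I, Pow(11, Rational(1, 2))), 1), 40) = Add(Mul(I, Pow(11, Rational(1, 2))), 40) = Add(40, Mul(I, Pow(11, Rational(1, 2))))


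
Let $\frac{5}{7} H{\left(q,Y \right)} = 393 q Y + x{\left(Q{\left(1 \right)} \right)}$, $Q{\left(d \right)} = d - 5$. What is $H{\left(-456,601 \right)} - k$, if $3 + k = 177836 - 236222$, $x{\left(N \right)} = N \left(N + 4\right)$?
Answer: $- \frac{753636111}{5} \approx -1.5073 \cdot 10^{8}$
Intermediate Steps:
$Q{\left(d \right)} = -5 + d$
$x{\left(N \right)} = N \left(4 + N\right)$
$H{\left(q,Y \right)} = \frac{2751 Y q}{5}$ ($H{\left(q,Y \right)} = \frac{7 \left(393 q Y + \left(-5 + 1\right) \left(4 + \left(-5 + 1\right)\right)\right)}{5} = \frac{7 \left(393 Y q - 4 \left(4 - 4\right)\right)}{5} = \frac{7 \left(393 Y q - 0\right)}{5} = \frac{7 \left(393 Y q + 0\right)}{5} = \frac{7 \cdot 393 Y q}{5} = \frac{2751 Y q}{5}$)
$k = -58389$ ($k = -3 + \left(177836 - 236222\right) = -3 - 58386 = -58389$)
$H{\left(-456,601 \right)} - k = \frac{2751}{5} \cdot 601 \left(-456\right) - -58389 = - \frac{753928056}{5} + 58389 = - \frac{753636111}{5}$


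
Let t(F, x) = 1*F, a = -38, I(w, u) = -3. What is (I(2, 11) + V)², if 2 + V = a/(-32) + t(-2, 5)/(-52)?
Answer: 616225/43264 ≈ 14.243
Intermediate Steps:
t(F, x) = F
V = -161/208 (V = -2 + (-38/(-32) - 2/(-52)) = -2 + (-38*(-1/32) - 2*(-1/52)) = -2 + (19/16 + 1/26) = -2 + 255/208 = -161/208 ≈ -0.77404)
(I(2, 11) + V)² = (-3 - 161/208)² = (-785/208)² = 616225/43264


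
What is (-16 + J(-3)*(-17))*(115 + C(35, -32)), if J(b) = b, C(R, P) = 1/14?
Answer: 8055/2 ≈ 4027.5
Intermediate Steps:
C(R, P) = 1/14
(-16 + J(-3)*(-17))*(115 + C(35, -32)) = (-16 - 3*(-17))*(115 + 1/14) = (-16 + 51)*(1611/14) = 35*(1611/14) = 8055/2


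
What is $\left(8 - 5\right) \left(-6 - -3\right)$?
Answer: $-9$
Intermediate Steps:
$\left(8 - 5\right) \left(-6 - -3\right) = 3 \left(-6 + 3\right) = 3 \left(-3\right) = -9$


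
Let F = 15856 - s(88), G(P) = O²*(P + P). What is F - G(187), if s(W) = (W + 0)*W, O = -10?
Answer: -29288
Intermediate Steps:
s(W) = W² (s(W) = W*W = W²)
G(P) = 200*P (G(P) = (-10)²*(P + P) = 100*(2*P) = 200*P)
F = 8112 (F = 15856 - 1*88² = 15856 - 1*7744 = 15856 - 7744 = 8112)
F - G(187) = 8112 - 200*187 = 8112 - 1*37400 = 8112 - 37400 = -29288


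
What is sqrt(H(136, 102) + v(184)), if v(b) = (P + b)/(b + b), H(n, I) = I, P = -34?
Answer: sqrt(866778)/92 ≈ 10.120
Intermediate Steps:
v(b) = (-34 + b)/(2*b) (v(b) = (-34 + b)/(b + b) = (-34 + b)/((2*b)) = (-34 + b)*(1/(2*b)) = (-34 + b)/(2*b))
sqrt(H(136, 102) + v(184)) = sqrt(102 + (1/2)*(-34 + 184)/184) = sqrt(102 + (1/2)*(1/184)*150) = sqrt(102 + 75/184) = sqrt(18843/184) = sqrt(866778)/92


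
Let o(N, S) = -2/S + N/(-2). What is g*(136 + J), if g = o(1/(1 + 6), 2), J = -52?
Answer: -90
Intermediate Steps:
o(N, S) = -2/S - N/2 (o(N, S) = -2/S + N*(-½) = -2/S - N/2)
g = -15/14 (g = -2/2 - 1/(2*(1 + 6)) = -2*½ - ½/7 = -1 - ½*⅐ = -1 - 1/14 = -15/14 ≈ -1.0714)
g*(136 + J) = -15*(136 - 52)/14 = -15/14*84 = -90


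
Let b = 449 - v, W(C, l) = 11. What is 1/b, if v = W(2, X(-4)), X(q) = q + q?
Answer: 1/438 ≈ 0.0022831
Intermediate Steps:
X(q) = 2*q
v = 11
b = 438 (b = 449 - 1*11 = 449 - 11 = 438)
1/b = 1/438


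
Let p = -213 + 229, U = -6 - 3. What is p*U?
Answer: -144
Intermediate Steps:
U = -9
p = 16
p*U = 16*(-9) = -144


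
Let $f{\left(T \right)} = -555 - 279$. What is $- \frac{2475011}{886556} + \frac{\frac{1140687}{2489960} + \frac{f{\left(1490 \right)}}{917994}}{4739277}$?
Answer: $- \frac{9232616841523856129563}{3307149802326727923720} \approx -2.7917$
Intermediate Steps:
$f{\left(T \right)} = -834$
$- \frac{2475011}{886556} + \frac{\frac{1140687}{2489960} + \frac{f{\left(1490 \right)}}{917994}}{4739277} = - \frac{2475011}{886556} + \frac{\frac{1140687}{2489960} - \frac{834}{917994}}{4739277} = \left(-2475011\right) \frac{1}{886556} + \left(1140687 \cdot \frac{1}{2489960} - \frac{139}{152999}\right) \frac{1}{4739277} = - \frac{225001}{80596} + \left(\frac{1140687}{2489960} - \frac{139}{152999}\right) \frac{1}{4739277} = - \frac{225001}{80596} + \frac{15834351443}{34632853640} \cdot \frac{1}{4739277} = - \frac{225001}{80596} + \frac{15834351443}{164134686700418280} = - \frac{9232616841523856129563}{3307149802326727923720}$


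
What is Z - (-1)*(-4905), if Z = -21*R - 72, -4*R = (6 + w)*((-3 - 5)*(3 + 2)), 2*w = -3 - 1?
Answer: -5817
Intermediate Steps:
w = -2 (w = (-3 - 1)/2 = (½)*(-4) = -2)
R = 40 (R = -(6 - 2)*(-3 - 5)*(3 + 2)/4 = -(-8)*5 = -(-40) = -¼*(-160) = 40)
Z = -912 (Z = -21*40 - 72 = -840 - 72 = -912)
Z - (-1)*(-4905) = -912 - (-1)*(-4905) = -912 - 1*4905 = -912 - 4905 = -5817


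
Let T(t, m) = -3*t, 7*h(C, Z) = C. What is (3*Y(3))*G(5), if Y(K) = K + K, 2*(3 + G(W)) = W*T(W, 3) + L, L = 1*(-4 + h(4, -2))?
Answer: -5319/7 ≈ -759.86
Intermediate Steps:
h(C, Z) = C/7
L = -24/7 (L = 1*(-4 + (⅐)*4) = 1*(-4 + 4/7) = 1*(-24/7) = -24/7 ≈ -3.4286)
G(W) = -33/7 - 3*W²/2 (G(W) = -3 + (W*(-3*W) - 24/7)/2 = -3 + (-3*W² - 24/7)/2 = -3 + (-24/7 - 3*W²)/2 = -3 + (-12/7 - 3*W²/2) = -33/7 - 3*W²/2)
Y(K) = 2*K
(3*Y(3))*G(5) = (3*(2*3))*(-33/7 - 3/2*5²) = (3*6)*(-33/7 - 3/2*25) = 18*(-33/7 - 75/2) = 18*(-591/14) = -5319/7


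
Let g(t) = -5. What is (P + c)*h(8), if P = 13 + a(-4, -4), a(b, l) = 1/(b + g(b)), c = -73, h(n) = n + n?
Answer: -8656/9 ≈ -961.78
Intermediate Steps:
h(n) = 2*n
a(b, l) = 1/(-5 + b) (a(b, l) = 1/(b - 5) = 1/(-5 + b))
P = 116/9 (P = 13 + 1/(-5 - 4) = 13 + 1/(-9) = 13 - ⅑ = 116/9 ≈ 12.889)
(P + c)*h(8) = (116/9 - 73)*(2*8) = -541/9*16 = -8656/9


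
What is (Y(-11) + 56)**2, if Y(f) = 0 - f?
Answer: 4489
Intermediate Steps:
Y(f) = -f
(Y(-11) + 56)**2 = (-1*(-11) + 56)**2 = (11 + 56)**2 = 67**2 = 4489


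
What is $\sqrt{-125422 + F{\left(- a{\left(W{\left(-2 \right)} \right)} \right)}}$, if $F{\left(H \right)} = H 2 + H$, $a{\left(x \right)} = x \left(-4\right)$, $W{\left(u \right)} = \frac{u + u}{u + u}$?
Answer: $i \sqrt{125410} \approx 354.13 i$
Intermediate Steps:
$W{\left(u \right)} = 1$ ($W{\left(u \right)} = \frac{2 u}{2 u} = 2 u \frac{1}{2 u} = 1$)
$a{\left(x \right)} = - 4 x$
$F{\left(H \right)} = 3 H$ ($F{\left(H \right)} = 2 H + H = 3 H$)
$\sqrt{-125422 + F{\left(- a{\left(W{\left(-2 \right)} \right)} \right)}} = \sqrt{-125422 + 3 \left(- \left(-4\right) 1\right)} = \sqrt{-125422 + 3 \left(\left(-1\right) \left(-4\right)\right)} = \sqrt{-125422 + 3 \cdot 4} = \sqrt{-125422 + 12} = \sqrt{-125410} = i \sqrt{125410}$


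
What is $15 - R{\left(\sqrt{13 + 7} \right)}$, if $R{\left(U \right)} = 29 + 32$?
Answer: $-46$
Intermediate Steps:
$R{\left(U \right)} = 61$
$15 - R{\left(\sqrt{13 + 7} \right)} = 15 - 61 = -46$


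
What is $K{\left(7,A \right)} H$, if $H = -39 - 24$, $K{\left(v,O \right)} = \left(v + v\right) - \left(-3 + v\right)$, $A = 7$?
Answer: $-630$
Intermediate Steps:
$K{\left(v,O \right)} = 3 + v$ ($K{\left(v,O \right)} = 2 v - \left(-3 + v\right) = 3 + v$)
$H = -63$ ($H = -39 - 24 = -63$)
$K{\left(7,A \right)} H = \left(3 + 7\right) \left(-63\right) = 10 \left(-63\right) = -630$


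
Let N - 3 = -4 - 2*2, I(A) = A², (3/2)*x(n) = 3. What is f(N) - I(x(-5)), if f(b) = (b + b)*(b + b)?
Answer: 96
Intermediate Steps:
x(n) = 2 (x(n) = (⅔)*3 = 2)
N = -5 (N = 3 + (-4 - 2*2) = 3 + (-4 - 4) = 3 - 8 = -5)
f(b) = 4*b² (f(b) = (2*b)*(2*b) = 4*b²)
f(N) - I(x(-5)) = 4*(-5)² - 1*2² = 4*25 - 1*4 = 100 - 4 = 96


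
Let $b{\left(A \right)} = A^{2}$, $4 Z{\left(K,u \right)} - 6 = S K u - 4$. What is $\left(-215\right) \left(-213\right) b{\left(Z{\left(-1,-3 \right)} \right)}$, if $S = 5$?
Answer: $\frac{13234755}{16} \approx 8.2717 \cdot 10^{5}$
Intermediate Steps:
$Z{\left(K,u \right)} = \frac{1}{2} + \frac{5 K u}{4}$ ($Z{\left(K,u \right)} = \frac{3}{2} + \frac{5 K u - 4}{4} = \frac{3}{2} + \frac{-4 + 5 K u}{4} = \frac{3}{2} + \left(-1 + \frac{5 K u}{4}\right) = \frac{1}{2} + \frac{5 K u}{4}$)
$\left(-215\right) \left(-213\right) b{\left(Z{\left(-1,-3 \right)} \right)} = \left(-215\right) \left(-213\right) \left(\frac{1}{2} + \frac{5}{4} \left(-1\right) \left(-3\right)\right)^{2} = 45795 \left(\frac{1}{2} + \frac{15}{4}\right)^{2} = 45795 \left(\frac{17}{4}\right)^{2} = 45795 \cdot \frac{289}{16} = \frac{13234755}{16}$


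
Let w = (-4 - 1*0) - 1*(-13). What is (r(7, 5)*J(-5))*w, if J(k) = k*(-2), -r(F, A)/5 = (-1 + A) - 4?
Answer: 0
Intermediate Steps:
r(F, A) = 25 - 5*A (r(F, A) = -5*((-1 + A) - 4) = -5*(-5 + A) = 25 - 5*A)
J(k) = -2*k
w = 9 (w = (-4 + 0) + 13 = -4 + 13 = 9)
(r(7, 5)*J(-5))*w = ((25 - 5*5)*(-2*(-5)))*9 = ((25 - 25)*10)*9 = (0*10)*9 = 0*9 = 0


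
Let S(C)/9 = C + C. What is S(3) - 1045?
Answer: -991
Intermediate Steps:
S(C) = 18*C (S(C) = 9*(C + C) = 9*(2*C) = 18*C)
S(3) - 1045 = 18*3 - 1045 = 54 - 1045 = -991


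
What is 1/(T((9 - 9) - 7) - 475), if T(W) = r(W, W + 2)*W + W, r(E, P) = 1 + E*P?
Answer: -1/734 ≈ -0.0013624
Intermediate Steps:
T(W) = W + W*(1 + W*(2 + W)) (T(W) = (1 + W*(W + 2))*W + W = (1 + W*(2 + W))*W + W = W*(1 + W*(2 + W)) + W = W + W*(1 + W*(2 + W)))
1/(T((9 - 9) - 7) - 475) = 1/(((9 - 9) - 7)*(2 + ((9 - 9) - 7)*(2 + ((9 - 9) - 7))) - 475) = 1/((0 - 7)*(2 + (0 - 7)*(2 + (0 - 7))) - 475) = 1/(-7*(2 - 7*(2 - 7)) - 475) = 1/(-7*(2 - 7*(-5)) - 475) = 1/(-7*(2 + 35) - 475) = 1/(-7*37 - 475) = 1/(-259 - 475) = 1/(-734) = -1/734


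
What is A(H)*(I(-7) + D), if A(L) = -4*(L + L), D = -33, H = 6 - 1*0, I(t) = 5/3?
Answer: 1504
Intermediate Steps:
I(t) = 5/3 (I(t) = 5*(1/3) = 5/3)
H = 6 (H = 6 + 0 = 6)
A(L) = -8*L
A(H)*(I(-7) + D) = (-8*6)*(5/3 - 33) = -48*(-94/3) = 1504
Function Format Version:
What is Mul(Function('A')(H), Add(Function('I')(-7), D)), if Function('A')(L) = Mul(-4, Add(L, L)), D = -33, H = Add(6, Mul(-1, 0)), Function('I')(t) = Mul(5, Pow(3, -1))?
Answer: 1504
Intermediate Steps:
Function('I')(t) = Rational(5, 3) (Function('I')(t) = Mul(5, Rational(1, 3)) = Rational(5, 3))
H = 6 (H = Add(6, 0) = 6)
Function('A')(L) = Mul(-8, L) (Function('A')(L) = Mul(-4, Mul(2, L)) = Mul(-8, L))
Mul(Function('A')(H), Add(Function('I')(-7), D)) = Mul(Mul(-8, 6), Add(Rational(5, 3), -33)) = Mul(-48, Rational(-94, 3)) = 1504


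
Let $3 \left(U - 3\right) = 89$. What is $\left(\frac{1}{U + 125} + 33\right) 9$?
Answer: $\frac{140508}{473} \approx 297.06$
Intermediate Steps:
$U = \frac{98}{3}$ ($U = 3 + \frac{1}{3} \cdot 89 = 3 + \frac{89}{3} = \frac{98}{3} \approx 32.667$)
$\left(\frac{1}{U + 125} + 33\right) 9 = \left(\frac{1}{\frac{98}{3} + 125} + 33\right) 9 = \left(\frac{1}{\frac{473}{3}} + 33\right) 9 = \left(\frac{3}{473} + 33\right) 9 = \frac{15612}{473} \cdot 9 = \frac{140508}{473}$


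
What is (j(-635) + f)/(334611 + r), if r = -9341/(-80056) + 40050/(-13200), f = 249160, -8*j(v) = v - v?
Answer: 109707141280/147330615629 ≈ 0.74463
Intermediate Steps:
j(v) = 0 (j(v) = -(v - v)/8 = -1/8*0 = 0)
r = -1284559/440308 (r = -9341*(-1/80056) + 40050*(-1/13200) = 9341/80056 - 267/88 = -1284559/440308 ≈ -2.9174)
(j(-635) + f)/(334611 + r) = (0 + 249160)/(334611 - 1284559/440308) = 249160/(147330615629/440308) = 249160*(440308/147330615629) = 109707141280/147330615629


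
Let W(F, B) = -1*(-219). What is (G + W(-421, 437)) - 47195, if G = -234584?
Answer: -281560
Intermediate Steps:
W(F, B) = 219
(G + W(-421, 437)) - 47195 = (-234584 + 219) - 47195 = -234365 - 47195 = -281560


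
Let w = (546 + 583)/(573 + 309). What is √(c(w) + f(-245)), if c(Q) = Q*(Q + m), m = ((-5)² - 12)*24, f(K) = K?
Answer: √121365997/882 ≈ 12.491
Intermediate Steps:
w = 1129/882 ≈ 1.2800
m = 312 (m = (25 - 12)*24 = 13*24 = 312)
c(Q) = Q*(312 + Q) (c(Q) = Q*(Q + 312) = Q*(312 + Q))
√(c(w) + f(-245)) = √(1129*(312 + 1129/882)/882 - 245) = √((1129/882)*(276313/882) - 245) = √(311957377/777924 - 245) = √(121365997/777924) = √121365997/882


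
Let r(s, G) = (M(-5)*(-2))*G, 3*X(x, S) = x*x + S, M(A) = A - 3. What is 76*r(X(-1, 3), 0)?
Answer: 0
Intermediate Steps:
M(A) = -3 + A
X(x, S) = S/3 + x²/3 (X(x, S) = (x*x + S)/3 = (x² + S)/3 = (S + x²)/3 = S/3 + x²/3)
r(s, G) = 16*G (r(s, G) = ((-3 - 5)*(-2))*G = (-8*(-2))*G = 16*G)
76*r(X(-1, 3), 0) = 76*(16*0) = 76*0 = 0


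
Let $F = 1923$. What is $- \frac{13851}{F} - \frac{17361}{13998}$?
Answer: $- \frac{25252389}{2990906} \approx -8.4431$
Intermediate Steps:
$- \frac{13851}{F} - \frac{17361}{13998} = - \frac{13851}{1923} - \frac{17361}{13998} = \left(-13851\right) \frac{1}{1923} - \frac{5787}{4666} = - \frac{4617}{641} - \frac{5787}{4666} = - \frac{25252389}{2990906}$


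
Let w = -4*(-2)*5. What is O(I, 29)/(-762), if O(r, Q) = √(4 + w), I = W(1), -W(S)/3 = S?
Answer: -√11/381 ≈ -0.0087050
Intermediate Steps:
W(S) = -3*S
w = 40 (w = 8*5 = 40)
I = -3 (I = -3*1 = -3)
O(r, Q) = 2*√11 (O(r, Q) = √(4 + 40) = √44 = 2*√11)
O(I, 29)/(-762) = (2*√11)/(-762) = (2*√11)*(-1/762) = -√11/381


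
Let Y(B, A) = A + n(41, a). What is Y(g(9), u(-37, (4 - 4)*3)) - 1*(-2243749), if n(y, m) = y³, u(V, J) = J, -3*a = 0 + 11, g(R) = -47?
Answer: 2312670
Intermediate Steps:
a = -11/3 (a = -(0 + 11)/3 = -⅓*11 = -11/3 ≈ -3.6667)
Y(B, A) = 68921 + A (Y(B, A) = A + 41³ = A + 68921 = 68921 + A)
Y(g(9), u(-37, (4 - 4)*3)) - 1*(-2243749) = (68921 + (4 - 4)*3) - 1*(-2243749) = (68921 + 0*3) + 2243749 = (68921 + 0) + 2243749 = 68921 + 2243749 = 2312670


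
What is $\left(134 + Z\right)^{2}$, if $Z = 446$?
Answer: $336400$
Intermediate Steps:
$\left(134 + Z\right)^{2} = \left(134 + 446\right)^{2} = 580^{2} = 336400$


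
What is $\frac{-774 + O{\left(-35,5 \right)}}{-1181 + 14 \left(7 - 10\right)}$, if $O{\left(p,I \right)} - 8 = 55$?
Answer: $\frac{711}{1223} \approx 0.58136$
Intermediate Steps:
$O{\left(p,I \right)} = 63$ ($O{\left(p,I \right)} = 8 + 55 = 63$)
$\frac{-774 + O{\left(-35,5 \right)}}{-1181 + 14 \left(7 - 10\right)} = \frac{-774 + 63}{-1181 + 14 \left(7 - 10\right)} = - \frac{711}{-1181 + 14 \left(-3\right)} = - \frac{711}{-1181 - 42} = - \frac{711}{-1223} = \left(-711\right) \left(- \frac{1}{1223}\right) = \frac{711}{1223}$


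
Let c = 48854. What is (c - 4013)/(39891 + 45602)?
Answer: 44841/85493 ≈ 0.52450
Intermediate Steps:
(c - 4013)/(39891 + 45602) = (48854 - 4013)/(39891 + 45602) = 44841/85493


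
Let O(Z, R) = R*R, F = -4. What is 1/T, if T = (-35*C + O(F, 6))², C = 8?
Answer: 1/59536 ≈ 1.6797e-5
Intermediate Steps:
O(Z, R) = R²
T = 59536 (T = (-35*8 + 6²)² = (-280 + 36)² = (-244)² = 59536)
1/T = 1/59536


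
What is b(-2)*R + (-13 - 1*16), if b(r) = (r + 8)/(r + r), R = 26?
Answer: -68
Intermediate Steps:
b(r) = (8 + r)/(2*r) (b(r) = (8 + r)/((2*r)) = (8 + r)*(1/(2*r)) = (8 + r)/(2*r))
b(-2)*R + (-13 - 1*16) = ((½)*(8 - 2)/(-2))*26 + (-13 - 1*16) = ((½)*(-½)*6)*26 + (-13 - 16) = -3/2*26 - 29 = -39 - 29 = -68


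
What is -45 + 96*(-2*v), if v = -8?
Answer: 1491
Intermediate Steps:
-45 + 96*(-2*v) = -45 + 96*(-2*(-8)) = -45 + 96*16 = -45 + 1536 = 1491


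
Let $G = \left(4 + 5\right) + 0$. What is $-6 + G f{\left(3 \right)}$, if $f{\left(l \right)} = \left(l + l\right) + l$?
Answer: $75$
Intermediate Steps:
$f{\left(l \right)} = 3 l$ ($f{\left(l \right)} = 2 l + l = 3 l$)
$G = 9$ ($G = 9 + 0 = 9$)
$-6 + G f{\left(3 \right)} = -6 + 9 \cdot 3 \cdot 3 = -6 + 9 \cdot 9 = -6 + 81 = 75$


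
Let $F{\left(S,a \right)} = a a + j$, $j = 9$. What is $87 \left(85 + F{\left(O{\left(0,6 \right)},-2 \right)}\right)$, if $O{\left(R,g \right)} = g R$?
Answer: $8526$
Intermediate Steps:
$O{\left(R,g \right)} = R g$
$F{\left(S,a \right)} = 9 + a^{2}$ ($F{\left(S,a \right)} = a a + 9 = a^{2} + 9 = 9 + a^{2}$)
$87 \left(85 + F{\left(O{\left(0,6 \right)},-2 \right)}\right) = 87 \left(85 + \left(9 + \left(-2\right)^{2}\right)\right) = 87 \left(85 + \left(9 + 4\right)\right) = 87 \left(85 + 13\right) = 87 \cdot 98 = 8526$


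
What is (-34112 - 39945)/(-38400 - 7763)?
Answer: 74057/46163 ≈ 1.6042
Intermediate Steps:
(-34112 - 39945)/(-38400 - 7763) = -74057/(-46163) = -74057*(-1/46163) = 74057/46163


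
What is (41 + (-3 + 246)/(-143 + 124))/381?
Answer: 536/7239 ≈ 0.074043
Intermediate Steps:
(41 + (-3 + 246)/(-143 + 124))/381 = (41 + 243/(-19))/381 = (41 + 243*(-1/19))/381 = (41 - 243/19)/381 = (1/381)*(536/19) = 536/7239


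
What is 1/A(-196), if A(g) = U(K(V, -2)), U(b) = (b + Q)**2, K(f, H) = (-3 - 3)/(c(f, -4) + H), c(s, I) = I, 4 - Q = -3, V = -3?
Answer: 1/64 ≈ 0.015625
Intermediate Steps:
Q = 7 (Q = 4 - 1*(-3) = 4 + 3 = 7)
K(f, H) = -6/(-4 + H) (K(f, H) = (-3 - 3)/(-4 + H) = -6/(-4 + H))
U(b) = (7 + b)**2 (U(b) = (b + 7)**2 = (7 + b)**2)
A(g) = 64 (A(g) = (7 - 6/(-4 - 2))**2 = (7 - 6/(-6))**2 = (7 - 6*(-1/6))**2 = (7 + 1)**2 = 8**2 = 64)
1/A(-196) = 1/64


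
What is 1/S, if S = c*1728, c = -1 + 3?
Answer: 1/3456 ≈ 0.00028935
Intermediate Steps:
c = 2
S = 3456 (S = 2*1728 = 3456)
1/S = 1/3456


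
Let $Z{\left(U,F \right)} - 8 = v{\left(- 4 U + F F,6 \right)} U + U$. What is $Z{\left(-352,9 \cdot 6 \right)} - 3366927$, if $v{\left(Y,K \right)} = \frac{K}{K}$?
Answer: $-3367623$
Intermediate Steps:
$v{\left(Y,K \right)} = 1$
$Z{\left(U,F \right)} = 8 + 2 U$ ($Z{\left(U,F \right)} = 8 + \left(1 U + U\right) = 8 + \left(U + U\right) = 8 + 2 U$)
$Z{\left(-352,9 \cdot 6 \right)} - 3366927 = \left(8 + 2 \left(-352\right)\right) - 3366927 = \left(8 - 704\right) - 3366927 = -696 - 3366927 = -3367623$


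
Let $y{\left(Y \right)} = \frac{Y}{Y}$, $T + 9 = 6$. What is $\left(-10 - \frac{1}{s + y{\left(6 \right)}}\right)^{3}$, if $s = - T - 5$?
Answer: $-729$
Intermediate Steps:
$T = -3$ ($T = -9 + 6 = -3$)
$y{\left(Y \right)} = 1$
$s = -2$ ($s = \left(-1\right) \left(-3\right) - 5 = 3 - 5 = -2$)
$\left(-10 - \frac{1}{s + y{\left(6 \right)}}\right)^{3} = \left(-10 - \frac{1}{-2 + 1}\right)^{3} = \left(-10 - \frac{1}{-1}\right)^{3} = \left(-10 - -1\right)^{3} = \left(-10 + 1\right)^{3} = \left(-9\right)^{3} = -729$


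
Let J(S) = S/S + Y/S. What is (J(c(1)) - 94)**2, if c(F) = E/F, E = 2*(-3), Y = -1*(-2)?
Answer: 78400/9 ≈ 8711.1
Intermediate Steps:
Y = 2
E = -6
c(F) = -6/F
J(S) = 1 + 2/S (J(S) = S/S + 2/S = 1 + 2/S)
(J(c(1)) - 94)**2 = ((2 - 6/1)/((-6/1)) - 94)**2 = ((2 - 6*1)/((-6*1)) - 94)**2 = ((2 - 6)/(-6) - 94)**2 = (-1/6*(-4) - 94)**2 = (2/3 - 94)**2 = (-280/3)**2 = 78400/9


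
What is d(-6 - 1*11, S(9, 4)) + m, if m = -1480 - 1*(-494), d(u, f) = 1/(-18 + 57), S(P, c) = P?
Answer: -38453/39 ≈ -985.97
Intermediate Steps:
d(u, f) = 1/39
m = -986 (m = -1480 + 494 = -986)
d(-6 - 1*11, S(9, 4)) + m = 1/39 - 986 = -38453/39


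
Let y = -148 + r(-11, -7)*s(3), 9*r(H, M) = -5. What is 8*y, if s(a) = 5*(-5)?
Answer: -9656/9 ≈ -1072.9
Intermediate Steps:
s(a) = -25
r(H, M) = -5/9 (r(H, M) = (⅑)*(-5) = -5/9)
y = -1207/9 (y = -148 - 5/9*(-25) = -148 + 125/9 = -1207/9 ≈ -134.11)
8*y = 8*(-1207/9) = -9656/9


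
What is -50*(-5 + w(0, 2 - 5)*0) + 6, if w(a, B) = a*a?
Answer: 256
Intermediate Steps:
w(a, B) = a²
-50*(-5 + w(0, 2 - 5)*0) + 6 = -50*(-5 + 0²*0) + 6 = -50*(-5 + 0*0) + 6 = -50*(-5 + 0) + 6 = -50*(-5) + 6 = 250 + 6 = 256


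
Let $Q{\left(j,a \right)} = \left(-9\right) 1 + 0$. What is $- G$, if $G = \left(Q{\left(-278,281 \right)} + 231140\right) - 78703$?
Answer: $-152428$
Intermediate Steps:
$Q{\left(j,a \right)} = -9$ ($Q{\left(j,a \right)} = -9 + 0 = -9$)
$G = 152428$ ($G = \left(-9 + 231140\right) - 78703 = 231131 - 78703 = 152428$)
$- G = \left(-1\right) 152428 = -152428$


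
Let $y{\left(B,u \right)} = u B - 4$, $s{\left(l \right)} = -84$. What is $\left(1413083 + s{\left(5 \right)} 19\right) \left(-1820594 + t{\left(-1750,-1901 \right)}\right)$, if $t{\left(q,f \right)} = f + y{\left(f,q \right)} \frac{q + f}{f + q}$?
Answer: $2123230731237$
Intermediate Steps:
$y{\left(B,u \right)} = -4 + B u$ ($y{\left(B,u \right)} = B u - 4 = -4 + B u$)
$t{\left(q,f \right)} = -4 + f + f q$ ($t{\left(q,f \right)} = f + \left(-4 + f q\right) \frac{q + f}{f + q} = f + \left(-4 + f q\right) \frac{f + q}{f + q} = f + \left(-4 + f q\right) 1 = f + \left(-4 + f q\right) = -4 + f + f q$)
$\left(1413083 + s{\left(5 \right)} 19\right) \left(-1820594 + t{\left(-1750,-1901 \right)}\right) = \left(1413083 - 1596\right) \left(-1820594 - -3324845\right) = 1411487 \left(-1820594 + 3324845\right) = 1411487 \cdot 1504251 = 2123230731237$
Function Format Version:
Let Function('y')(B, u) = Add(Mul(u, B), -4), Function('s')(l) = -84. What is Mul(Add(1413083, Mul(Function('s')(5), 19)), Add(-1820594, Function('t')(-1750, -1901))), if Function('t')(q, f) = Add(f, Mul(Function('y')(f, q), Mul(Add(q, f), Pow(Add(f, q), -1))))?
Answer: 2123230731237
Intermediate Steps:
Function('y')(B, u) = Add(-4, Mul(B, u)) (Function('y')(B, u) = Add(Mul(B, u), -4) = Add(-4, Mul(B, u)))
Function('t')(q, f) = Add(-4, f, Mul(f, q)) (Function('t')(q, f) = Add(f, Mul(Add(-4, Mul(f, q)), Mul(Add(q, f), Pow(Add(f, q), -1)))) = Add(f, Mul(Add(-4, Mul(f, q)), Mul(Add(f, q), Pow(Add(f, q), -1)))) = Add(f, Mul(Add(-4, Mul(f, q)), 1)) = Add(f, Add(-4, Mul(f, q))) = Add(-4, f, Mul(f, q)))
Mul(Add(1413083, Mul(Function('s')(5), 19)), Add(-1820594, Function('t')(-1750, -1901))) = Mul(Add(1413083, Mul(-84, 19)), Add(-1820594, Add(-4, -1901, Mul(-1901, -1750)))) = Mul(Add(1413083, -1596), Add(-1820594, Add(-4, -1901, 3326750))) = Mul(1411487, Add(-1820594, 3324845)) = Mul(1411487, 1504251) = 2123230731237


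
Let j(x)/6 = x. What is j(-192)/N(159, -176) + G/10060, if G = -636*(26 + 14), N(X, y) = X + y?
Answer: 557832/8551 ≈ 65.236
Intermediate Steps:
j(x) = 6*x
G = -25440 (G = -636*40 = -25440)
j(-192)/N(159, -176) + G/10060 = (6*(-192))/(159 - 176) - 25440/10060 = -1152/(-17) - 25440*1/10060 = -1152*(-1/17) - 1272/503 = 1152/17 - 1272/503 = 557832/8551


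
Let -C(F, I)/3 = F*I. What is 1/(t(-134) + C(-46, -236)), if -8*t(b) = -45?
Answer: -8/260499 ≈ -3.0710e-5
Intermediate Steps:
t(b) = 45/8 (t(b) = -1/8*(-45) = 45/8)
C(F, I) = -3*F*I
1/(t(-134) + C(-46, -236)) = 1/(45/8 - 3*(-46)*(-236)) = 1/(45/8 - 32568) = 1/(-260499/8) = -8/260499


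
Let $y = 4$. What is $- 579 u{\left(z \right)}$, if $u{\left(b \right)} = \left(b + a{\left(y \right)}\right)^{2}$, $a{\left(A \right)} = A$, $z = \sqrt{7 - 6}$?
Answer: $-14475$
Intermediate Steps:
$z = 1$ ($z = \sqrt{1} = 1$)
$u{\left(b \right)} = \left(4 + b\right)^{2}$ ($u{\left(b \right)} = \left(b + 4\right)^{2} = \left(4 + b\right)^{2}$)
$- 579 u{\left(z \right)} = - 579 \left(4 + 1\right)^{2} = - 579 \cdot 5^{2} = \left(-579\right) 25 = -14475$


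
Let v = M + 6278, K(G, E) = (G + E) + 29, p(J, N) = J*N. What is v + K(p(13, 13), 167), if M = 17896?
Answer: 24539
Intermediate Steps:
K(G, E) = 29 + E + G (K(G, E) = (E + G) + 29 = 29 + E + G)
v = 24174 (v = 17896 + 6278 = 24174)
v + K(p(13, 13), 167) = 24174 + (29 + 167 + 13*13) = 24174 + (29 + 167 + 169) = 24174 + 365 = 24539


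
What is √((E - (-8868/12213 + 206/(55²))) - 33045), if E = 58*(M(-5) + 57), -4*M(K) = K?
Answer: I*√5949003908286834/447810 ≈ 172.24*I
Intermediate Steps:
M(K) = -K/4
E = 6757/2 (E = 58*(-¼*(-5) + 57) = 58*(5/4 + 57) = 58*(233/4) = 6757/2 ≈ 3378.5)
√((E - (-8868/12213 + 206/(55²))) - 33045) = √((6757/2 - (-8868/12213 + 206/(55²))) - 33045) = √((6757/2 - (-8868*1/12213 + 206/3025)) - 33045) = √((6757/2 - (-2956/4071 + 206*(1/3025))) - 33045) = √((6757/2 - (-2956/4071 + 206/3025)) - 33045) = √((6757/2 - 1*(-8103274/12314775)) - 33045) = √((6757/2 + 8103274/12314775) - 33045) = √(83227141223/24629550 - 33045) = √(-730656338527/24629550) = I*√5949003908286834/447810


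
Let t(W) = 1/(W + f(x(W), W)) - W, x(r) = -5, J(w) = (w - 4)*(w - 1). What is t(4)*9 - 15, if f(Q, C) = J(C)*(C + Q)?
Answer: -195/4 ≈ -48.750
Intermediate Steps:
J(w) = (-1 + w)*(-4 + w) (J(w) = (-4 + w)*(-1 + w) = (-1 + w)*(-4 + w))
f(Q, C) = (C + Q)*(4 + C**2 - 5*C) (f(Q, C) = (4 + C**2 - 5*C)*(C + Q) = (C + Q)*(4 + C**2 - 5*C))
t(W) = 1/(W + (-5 + W)*(4 + W**2 - 5*W)) - W (t(W) = 1/(W + (W - 5)*(4 + W**2 - 5*W)) - W = 1/(W + (-5 + W)*(4 + W**2 - 5*W)) - W)
t(4)*9 - 15 = ((1 - 1*4**2 - 1*4*(-5 + 4)*(4 + 4**2 - 5*4))/(4 + (-5 + 4)*(4 + 4**2 - 5*4)))*9 - 15 = ((1 - 1*16 - 1*4*(-1)*(4 + 16 - 20))/(4 - (4 + 16 - 20)))*9 - 15 = ((1 - 16 - 1*4*(-1)*0)/(4 - 1*0))*9 - 15 = ((1 - 16 + 0)/(4 + 0))*9 - 15 = (-15/4)*9 - 15 = ((1/4)*(-15))*9 - 15 = -15/4*9 - 15 = -135/4 - 15 = -195/4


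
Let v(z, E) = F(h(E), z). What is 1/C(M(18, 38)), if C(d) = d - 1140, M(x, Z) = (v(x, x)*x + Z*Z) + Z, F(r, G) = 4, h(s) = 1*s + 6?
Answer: 1/414 ≈ 0.0024155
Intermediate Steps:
h(s) = 6 + s (h(s) = s + 6 = 6 + s)
v(z, E) = 4
M(x, Z) = Z + Z² + 4*x (M(x, Z) = (4*x + Z*Z) + Z = (4*x + Z²) + Z = (Z² + 4*x) + Z = Z + Z² + 4*x)
C(d) = -1140 + d
1/C(M(18, 38)) = 1/(-1140 + (38 + 38² + 4*18)) = 1/(-1140 + (38 + 1444 + 72)) = 1/(-1140 + 1554) = 1/414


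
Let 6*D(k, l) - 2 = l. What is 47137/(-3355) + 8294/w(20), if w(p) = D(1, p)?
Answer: 7541873/3355 ≈ 2247.9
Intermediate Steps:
D(k, l) = 1/3 + l/6
w(p) = 1/3 + p/6
47137/(-3355) + 8294/w(20) = 47137/(-3355) + 8294/(1/3 + (1/6)*20) = 47137*(-1/3355) + 8294/(1/3 + 10/3) = -47137/3355 + 8294/(11/3) = -47137/3355 + 8294*(3/11) = -47137/3355 + 2262 = 7541873/3355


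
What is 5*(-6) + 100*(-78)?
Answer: -7830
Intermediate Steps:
5*(-6) + 100*(-78) = -30 - 7800 = -7830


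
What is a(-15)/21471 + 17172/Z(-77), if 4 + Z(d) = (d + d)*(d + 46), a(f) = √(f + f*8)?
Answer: 18/5 + I*√15/7157 ≈ 3.6 + 0.00054115*I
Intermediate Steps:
a(f) = 3*√f (a(f) = √(f + 8*f) = √(9*f) = 3*√f)
Z(d) = -4 + 2*d*(46 + d) (Z(d) = -4 + (d + d)*(d + 46) = -4 + (2*d)*(46 + d) = -4 + 2*d*(46 + d))
a(-15)/21471 + 17172/Z(-77) = (3*√(-15))/21471 + 17172/(-4 + 2*(-77)² + 92*(-77)) = (3*(I*√15))*(1/21471) + 17172/(-4 + 2*5929 - 7084) = (3*I*√15)*(1/21471) + 17172/(-4 + 11858 - 7084) = I*√15/7157 + 17172/4770 = I*√15/7157 + 17172*(1/4770) = I*√15/7157 + 18/5 = 18/5 + I*√15/7157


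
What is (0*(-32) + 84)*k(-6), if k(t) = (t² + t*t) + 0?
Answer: 6048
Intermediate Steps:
k(t) = 2*t² (k(t) = (t² + t²) + 0 = 2*t² + 0 = 2*t²)
(0*(-32) + 84)*k(-6) = (0*(-32) + 84)*(2*(-6)²) = (0 + 84)*(2*36) = 84*72 = 6048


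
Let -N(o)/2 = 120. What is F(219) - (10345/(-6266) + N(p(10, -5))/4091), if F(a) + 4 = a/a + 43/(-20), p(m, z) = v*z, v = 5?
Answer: -881909259/256342060 ≈ -3.4404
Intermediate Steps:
p(m, z) = 5*z
N(o) = -240 (N(o) = -2*120 = -240)
F(a) = -103/20 (F(a) = -4 + (a/a + 43/(-20)) = -4 + (1 + 43*(-1/20)) = -4 + (1 - 43/20) = -4 - 23/20 = -103/20)
F(219) - (10345/(-6266) + N(p(10, -5))/4091) = -103/20 - (10345/(-6266) - 240/4091) = -103/20 - (10345*(-1/6266) - 240*1/4091) = -103/20 - (-10345/6266 - 240/4091) = -103/20 - 1*(-43825235/25634206) = -103/20 + 43825235/25634206 = -881909259/256342060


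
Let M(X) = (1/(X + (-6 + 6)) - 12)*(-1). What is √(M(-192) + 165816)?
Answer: √95516931/24 ≈ 407.22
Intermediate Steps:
M(X) = 12 - 1/X (M(X) = (1/(X + 0) - 12)*(-1) = (1/X - 12)*(-1) = (-12 + 1/X)*(-1) = 12 - 1/X)
√(M(-192) + 165816) = √((12 - 1/(-192)) + 165816) = √((12 - 1*(-1/192)) + 165816) = √((12 + 1/192) + 165816) = √(2305/192 + 165816) = √(31838977/192) = √95516931/24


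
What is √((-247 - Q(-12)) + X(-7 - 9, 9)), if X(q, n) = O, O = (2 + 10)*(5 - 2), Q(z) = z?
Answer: I*√199 ≈ 14.107*I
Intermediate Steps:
O = 36 (O = 12*3 = 36)
X(q, n) = 36
√((-247 - Q(-12)) + X(-7 - 9, 9)) = √((-247 - 1*(-12)) + 36) = √((-247 + 12) + 36) = √(-235 + 36) = √(-199) = I*√199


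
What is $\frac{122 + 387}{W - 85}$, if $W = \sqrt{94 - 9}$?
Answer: $- \frac{509}{84} - \frac{509 \sqrt{85}}{7140} \approx -6.7168$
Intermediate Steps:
$W = \sqrt{85} \approx 9.2195$
$\frac{122 + 387}{W - 85} = \frac{122 + 387}{\sqrt{85} - 85} = \frac{509}{-85 + \sqrt{85}}$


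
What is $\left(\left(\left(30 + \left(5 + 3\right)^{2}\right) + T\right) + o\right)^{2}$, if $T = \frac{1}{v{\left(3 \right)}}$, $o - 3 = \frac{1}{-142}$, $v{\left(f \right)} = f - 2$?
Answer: $\frac{193627225}{20164} \approx 9602.6$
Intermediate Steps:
$v{\left(f \right)} = -2 + f$
$o = \frac{425}{142}$ ($o = 3 + \frac{1}{-142} = 3 - \frac{1}{142} = \frac{425}{142} \approx 2.993$)
$T = 1$ ($T = \frac{1}{-2 + 3} = 1^{-1} = 1$)
$\left(\left(\left(30 + \left(5 + 3\right)^{2}\right) + T\right) + o\right)^{2} = \left(\left(\left(30 + \left(5 + 3\right)^{2}\right) + 1\right) + \frac{425}{142}\right)^{2} = \left(\left(\left(30 + 8^{2}\right) + 1\right) + \frac{425}{142}\right)^{2} = \left(\left(\left(30 + 64\right) + 1\right) + \frac{425}{142}\right)^{2} = \left(\left(94 + 1\right) + \frac{425}{142}\right)^{2} = \left(95 + \frac{425}{142}\right)^{2} = \left(\frac{13915}{142}\right)^{2} = \frac{193627225}{20164}$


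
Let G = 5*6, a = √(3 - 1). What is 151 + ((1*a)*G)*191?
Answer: 151 + 5730*√2 ≈ 8254.4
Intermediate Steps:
a = √2 ≈ 1.4142
G = 30
151 + ((1*a)*G)*191 = 151 + ((1*√2)*30)*191 = 151 + (√2*30)*191 = 151 + (30*√2)*191 = 151 + 5730*√2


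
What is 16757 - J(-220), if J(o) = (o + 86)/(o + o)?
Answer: 3686473/220 ≈ 16757.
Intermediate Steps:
J(o) = (86 + o)/(2*o) (J(o) = (86 + o)/((2*o)) = (86 + o)*(1/(2*o)) = (86 + o)/(2*o))
16757 - J(-220) = 16757 - (86 - 220)/(2*(-220)) = 16757 - (-1)*(-134)/(2*220) = 16757 - 1*67/220 = 16757 - 67/220 = 3686473/220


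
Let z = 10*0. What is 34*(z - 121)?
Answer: -4114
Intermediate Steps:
z = 0
34*(z - 121) = 34*(0 - 121) = 34*(-121) = -4114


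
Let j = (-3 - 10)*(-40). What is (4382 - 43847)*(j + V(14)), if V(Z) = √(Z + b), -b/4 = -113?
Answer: -20521800 - 39465*√466 ≈ -2.1374e+7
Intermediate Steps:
b = 452 (b = -4*(-113) = 452)
V(Z) = √(452 + Z) (V(Z) = √(Z + 452) = √(452 + Z))
j = 520 (j = -13*(-40) = 520)
(4382 - 43847)*(j + V(14)) = (4382 - 43847)*(520 + √(452 + 14)) = -39465*(520 + √466) = -20521800 - 39465*√466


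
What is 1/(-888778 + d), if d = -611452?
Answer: -1/1500230 ≈ -6.6656e-7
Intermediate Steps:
1/(-888778 + d) = 1/(-888778 - 611452) = 1/(-1500230) = -1/1500230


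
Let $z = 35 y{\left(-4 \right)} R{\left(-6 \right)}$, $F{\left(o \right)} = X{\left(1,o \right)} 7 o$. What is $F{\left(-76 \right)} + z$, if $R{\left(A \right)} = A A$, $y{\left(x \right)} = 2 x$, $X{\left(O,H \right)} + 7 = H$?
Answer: $34076$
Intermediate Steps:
$X{\left(O,H \right)} = -7 + H$
$R{\left(A \right)} = A^{2}$
$F{\left(o \right)} = o \left(-49 + 7 o\right)$ ($F{\left(o \right)} = \left(-7 + o\right) 7 o = \left(-49 + 7 o\right) o = o \left(-49 + 7 o\right)$)
$z = -10080$ ($z = 35 \cdot 2 \left(-4\right) \left(-6\right)^{2} = 35 \left(-8\right) 36 = \left(-280\right) 36 = -10080$)
$F{\left(-76 \right)} + z = 7 \left(-76\right) \left(-7 - 76\right) - 10080 = 7 \left(-76\right) \left(-83\right) - 10080 = 44156 - 10080 = 34076$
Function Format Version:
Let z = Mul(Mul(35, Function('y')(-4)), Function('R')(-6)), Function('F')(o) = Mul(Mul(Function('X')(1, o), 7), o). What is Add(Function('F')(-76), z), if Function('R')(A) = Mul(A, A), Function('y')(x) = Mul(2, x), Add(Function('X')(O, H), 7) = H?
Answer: 34076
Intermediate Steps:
Function('X')(O, H) = Add(-7, H)
Function('R')(A) = Pow(A, 2)
Function('F')(o) = Mul(o, Add(-49, Mul(7, o))) (Function('F')(o) = Mul(Mul(Add(-7, o), 7), o) = Mul(Add(-49, Mul(7, o)), o) = Mul(o, Add(-49, Mul(7, o))))
z = -10080 (z = Mul(Mul(35, Mul(2, -4)), Pow(-6, 2)) = Mul(Mul(35, -8), 36) = Mul(-280, 36) = -10080)
Add(Function('F')(-76), z) = Add(Mul(7, -76, Add(-7, -76)), -10080) = Add(Mul(7, -76, -83), -10080) = Add(44156, -10080) = 34076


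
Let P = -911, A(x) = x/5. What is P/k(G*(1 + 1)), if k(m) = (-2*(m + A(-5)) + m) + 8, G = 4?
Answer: -911/2 ≈ -455.50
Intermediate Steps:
A(x) = x/5 (A(x) = x*(1/5) = x/5)
k(m) = 10 - m (k(m) = (-2*(m + (1/5)*(-5)) + m) + 8 = (-2*(m - 1) + m) + 8 = (-2*(-1 + m) + m) + 8 = ((2 - 2*m) + m) + 8 = (2 - m) + 8 = 10 - m)
P/k(G*(1 + 1)) = -911/(10 - 4*(1 + 1)) = -911/(10 - 4*2) = -911/(10 - 1*8) = -911/(10 - 8) = -911/2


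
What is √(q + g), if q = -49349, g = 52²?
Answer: I*√46645 ≈ 215.97*I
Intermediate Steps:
g = 2704
√(q + g) = √(-49349 + 2704) = √(-46645) = I*√46645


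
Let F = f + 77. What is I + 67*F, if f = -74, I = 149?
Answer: 350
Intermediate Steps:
F = 3 (F = -74 + 77 = 3)
I + 67*F = 149 + 67*3 = 149 + 201 = 350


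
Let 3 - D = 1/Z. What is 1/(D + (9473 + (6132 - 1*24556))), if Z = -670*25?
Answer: -16750/149878999 ≈ -0.00011176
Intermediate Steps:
Z = -16750
D = 50251/16750 (D = 3 - 1/(-16750) = 3 - 1*(-1/16750) = 3 + 1/16750 = 50251/16750 ≈ 3.0001)
1/(D + (9473 + (6132 - 1*24556))) = 1/(50251/16750 + (9473 + (6132 - 1*24556))) = 1/(50251/16750 + (9473 + (6132 - 24556))) = 1/(50251/16750 + (9473 - 18424)) = 1/(50251/16750 - 8951) = 1/(-149878999/16750) = -16750/149878999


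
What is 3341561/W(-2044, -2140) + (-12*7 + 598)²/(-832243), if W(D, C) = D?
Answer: -2781530767947/1701104692 ≈ -1635.1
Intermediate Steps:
3341561/W(-2044, -2140) + (-12*7 + 598)²/(-832243) = 3341561/(-2044) + (-12*7 + 598)²/(-832243) = 3341561*(-1/2044) + (-84 + 598)²*(-1/832243) = -3341561/2044 + 514²*(-1/832243) = -3341561/2044 + 264196*(-1/832243) = -3341561/2044 - 264196/832243 = -2781530767947/1701104692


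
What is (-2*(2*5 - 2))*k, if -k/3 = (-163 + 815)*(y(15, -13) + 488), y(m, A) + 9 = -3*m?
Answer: 13582464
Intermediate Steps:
y(m, A) = -9 - 3*m
k = -848904 (k = -3*(-163 + 815)*((-9 - 3*15) + 488) = -1956*((-9 - 45) + 488) = -1956*(-54 + 488) = -1956*434 = -3*282968 = -848904)
(-2*(2*5 - 2))*k = -2*(2*5 - 2)*(-848904) = -2*(10 - 2)*(-848904) = -2*8*(-848904) = -16*(-848904) = 13582464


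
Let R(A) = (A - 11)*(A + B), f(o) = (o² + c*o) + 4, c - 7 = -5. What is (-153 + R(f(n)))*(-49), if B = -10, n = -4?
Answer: 7399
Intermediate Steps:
c = 2 (c = 7 - 5 = 2)
f(o) = 4 + o² + 2*o (f(o) = (o² + 2*o) + 4 = 4 + o² + 2*o)
R(A) = (-11 + A)*(-10 + A) (R(A) = (A - 11)*(A - 10) = (-11 + A)*(-10 + A))
(-153 + R(f(n)))*(-49) = (-153 + (110 + (4 + (-4)² + 2*(-4))² - 21*(4 + (-4)² + 2*(-4))))*(-49) = (-153 + (110 + (4 + 16 - 8)² - 21*(4 + 16 - 8)))*(-49) = (-153 + (110 + 12² - 21*12))*(-49) = (-153 + (110 + 144 - 252))*(-49) = (-153 + 2)*(-49) = -151*(-49) = 7399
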